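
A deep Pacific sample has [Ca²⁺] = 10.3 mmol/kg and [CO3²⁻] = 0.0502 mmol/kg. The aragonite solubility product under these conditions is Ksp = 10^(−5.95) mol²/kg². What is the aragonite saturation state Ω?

Ω = 0.461

Ksp = 10^(−5.95) = 1.122×10^-6
Ω = [Ca²⁺][CO3²⁻]/Ksp = (10.3×10^-3)(0.0502×10^-3) / 1.122×10^-6 = 0.461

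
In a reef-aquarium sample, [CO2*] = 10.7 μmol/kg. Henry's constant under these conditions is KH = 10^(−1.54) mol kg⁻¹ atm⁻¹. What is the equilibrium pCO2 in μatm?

pCO2 = 371 μatm

KH = 10^(−1.54) = 2.884×10^-2 mol kg⁻¹ atm⁻¹
pCO2 = [CO2*]/KH = 10.7×10^-6 / 2.884×10^-2 = 3.71×10^-4 atm = 371 μatm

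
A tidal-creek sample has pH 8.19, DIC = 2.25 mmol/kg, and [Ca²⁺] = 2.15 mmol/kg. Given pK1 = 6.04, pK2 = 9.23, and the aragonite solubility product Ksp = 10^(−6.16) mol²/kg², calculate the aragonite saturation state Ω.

Ω = 0.581

α₂ = 1 / (1 + [H⁺]/K2 + [H⁺]²/(K1K2)) = 1 / (1 + 10^+1.04 + 10^-1.11)
   = 1 / (1 + 10.965 + 0.077625) = 1/12.042 = 0.08304
[CO3²⁻] = α₂ × DIC = 0.08304 × 2.25 = 0.1868 mmol/kg
Ksp = 10^(−6.16) = 6.918×10^-7
Ω = [Ca²⁺][CO3²⁻]/Ksp = (2.15×10^-3)(1.868×10^-4) / 6.918×10^-7 = 0.581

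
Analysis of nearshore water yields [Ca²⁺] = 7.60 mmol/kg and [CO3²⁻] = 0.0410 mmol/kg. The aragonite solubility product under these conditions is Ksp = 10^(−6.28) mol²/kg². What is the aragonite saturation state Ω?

Ksp = 10^(−6.28) = 5.248×10^-7
Ω = [Ca²⁺][CO3²⁻]/Ksp = (7.60×10^-3)(0.0410×10^-3) / 5.248×10^-7 = 0.594

Ω = 0.594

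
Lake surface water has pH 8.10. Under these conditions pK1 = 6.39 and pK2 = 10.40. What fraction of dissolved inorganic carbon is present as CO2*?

α₀ = 1 / (1 + K1/[H⁺] + K1K2/[H⁺]²) = 1 / (1 + 10^+1.71 + 10^-0.59)
   = 1 / (1 + 51.286 + 0.25704) = 1/52.543 = 0.01903

α₀ = 0.0190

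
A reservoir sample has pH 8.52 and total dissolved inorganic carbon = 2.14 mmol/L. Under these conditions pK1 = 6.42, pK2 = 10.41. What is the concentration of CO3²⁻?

[CO3²⁻] = 0.0270 mmol/L

α₂ = 1 / (1 + [H⁺]/K2 + [H⁺]²/(K1K2)) = 1 / (1 + 10^+1.89 + 10^-0.21)
   = 1 / (1 + 77.625 + 0.61660) = 1/79.241 = 0.01262
[CO3²⁻] = α₂ × DIC = 0.01262 × 2.14 = 0.0270 mmol/L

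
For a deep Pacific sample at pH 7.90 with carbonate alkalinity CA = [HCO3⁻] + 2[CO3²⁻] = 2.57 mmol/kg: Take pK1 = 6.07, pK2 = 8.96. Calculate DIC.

CA = [HCO3⁻] + 2[CO3²⁻] = (α₁ + 2α₂)·DIC
At pH 7.90: [H⁺]/K1 = 10^-1.83 = 0.014791, K2/[H⁺] = 10^-1.06 = 0.087096
α₁ = 1/(1 + 0.014791 + 0.087096) = 1/1.1019 = 0.9075; α₂ = α₁·K2/[H⁺] = 0.07904
α₁ + 2α₂ = 1.0656
DIC = CA / (α₁ + 2α₂) = 2.57 / 1.0656 = 2.41 mmol/kg

DIC = 2.41 mmol/kg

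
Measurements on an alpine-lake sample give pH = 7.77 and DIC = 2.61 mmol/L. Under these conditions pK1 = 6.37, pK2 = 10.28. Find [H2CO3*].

[CO2*] = 0.0996 mmol/L

α₀ = 1 / (1 + K1/[H⁺] + K1K2/[H⁺]²) = 1 / (1 + 10^+1.40 + 10^-1.11)
   = 1 / (1 + 25.119 + 0.077625) = 1/26.196 = 0.03817
[CO2*] = α₀ × DIC = 0.03817 × 2.61 = 0.0996 mmol/L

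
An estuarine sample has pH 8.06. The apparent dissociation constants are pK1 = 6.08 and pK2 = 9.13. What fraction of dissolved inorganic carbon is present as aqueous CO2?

α₀ = 1 / (1 + K1/[H⁺] + K1K2/[H⁺]²) = 1 / (1 + 10^+1.98 + 10^+0.91)
   = 1 / (1 + 95.499 + 8.1283) = 1/104.63 = 0.009558

α₀ = 0.00956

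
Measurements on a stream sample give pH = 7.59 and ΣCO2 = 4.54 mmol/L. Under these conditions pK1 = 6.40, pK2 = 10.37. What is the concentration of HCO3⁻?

α₁ = 1 / (1 + [H⁺]/K1 + K2/[H⁺]) = 1 / (1 + 10^-1.19 + 10^-2.78)
   = 1 / (1 + 0.064565 + 0.0016596) = 1/1.0662 = 0.9379
[HCO3⁻] = α₁ × DIC = 0.9379 × 4.54 = 4.26 mmol/L

[HCO3⁻] = 4.26 mmol/L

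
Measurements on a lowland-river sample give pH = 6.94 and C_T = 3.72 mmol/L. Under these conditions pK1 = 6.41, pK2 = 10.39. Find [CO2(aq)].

α₀ = 1 / (1 + K1/[H⁺] + K1K2/[H⁺]²) = 1 / (1 + 10^+0.53 + 10^-2.92)
   = 1 / (1 + 3.3884 + 0.0012023) = 1/4.3896 = 0.2278
[CO2*] = α₀ × DIC = 0.2278 × 3.72 = 0.847 mmol/L

[CO2*] = 0.847 mmol/L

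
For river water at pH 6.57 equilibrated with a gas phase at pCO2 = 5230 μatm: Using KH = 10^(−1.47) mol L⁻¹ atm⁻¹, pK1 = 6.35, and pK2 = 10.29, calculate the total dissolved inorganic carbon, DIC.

[CO2*] = KH · pCO2 = 10^(−1.47) × 5230×10^-6 = 1.772×10^-4 mol/L
α₀ = 1/(1 + K1/[H⁺] + K1K2/[H⁺]²) = 1/(1 + 10^+0.22 + 10^-3.50) = 0.3760
DIC = [CO2*]/α₀ = 1.772×10^-4 / 0.3760 = 0.471 mmol/L

DIC = 0.471 mmol/L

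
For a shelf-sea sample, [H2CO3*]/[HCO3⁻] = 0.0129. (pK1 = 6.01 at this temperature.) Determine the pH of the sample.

pH = 7.90

From K1 = [H⁺][HCO3⁻]/[H2CO3*]:  pH = pK1 − log₁₀([H2CO3*]/[HCO3⁻])
log₁₀(0.0129) = -1.889
pH = 6.01 − (-1.889) = 7.90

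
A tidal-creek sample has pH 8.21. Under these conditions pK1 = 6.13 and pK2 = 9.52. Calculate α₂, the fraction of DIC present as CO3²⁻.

α₂ = 1 / (1 + [H⁺]/K2 + [H⁺]²/(K1K2)) = 1 / (1 + 10^+1.31 + 10^-0.77)
   = 1 / (1 + 20.417 + 0.16982) = 1/21.587 = 0.04632

α₂ = 0.0463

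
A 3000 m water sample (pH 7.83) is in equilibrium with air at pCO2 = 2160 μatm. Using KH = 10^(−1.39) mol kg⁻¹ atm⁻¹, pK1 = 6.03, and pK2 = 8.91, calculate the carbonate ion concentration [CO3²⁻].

[CO3²⁻] = 0.462 mmol/kg

[CO2*] = KH · pCO2 = 10^(−1.39) × 2160×10^-6 = 8.799×10^-5 mol/kg
α₀ = 1/(1 + K1/[H⁺] + K1K2/[H⁺]²) = 1/(1 + 10^+1.80 + 10^+0.72) = 0.01442
DIC = [CO2*]/α₀ = 8.799×10^-5 / 0.01442 = 6.102 mmol/kg
[CO3²⁻] = α₂·DIC; α₂ = 0.07568, so [CO3²⁻] = 0.07568 × 6.102 = 0.462 mmol/kg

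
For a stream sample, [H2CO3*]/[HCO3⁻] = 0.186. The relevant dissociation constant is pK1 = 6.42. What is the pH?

From K1 = [H⁺][HCO3⁻]/[H2CO3*]:  pH = pK1 − log₁₀([H2CO3*]/[HCO3⁻])
log₁₀(0.186) = -0.730
pH = 6.42 − (-0.730) = 7.15

pH = 7.15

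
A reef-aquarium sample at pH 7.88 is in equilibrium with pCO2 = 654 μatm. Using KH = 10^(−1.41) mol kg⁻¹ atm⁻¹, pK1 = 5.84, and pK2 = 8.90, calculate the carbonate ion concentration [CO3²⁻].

[CO2*] = KH · pCO2 = 10^(−1.41) × 654×10^-6 = 2.544×10^-5 mol/kg
α₀ = 1/(1 + K1/[H⁺] + K1K2/[H⁺]²) = 1/(1 + 10^+2.04 + 10^+1.02) = 0.008256
DIC = [CO2*]/α₀ = 2.544×10^-5 / 0.008256 = 3.082 mmol/kg
[CO3²⁻] = α₂·DIC; α₂ = 0.08645, so [CO3²⁻] = 0.08645 × 3.082 = 0.266 mmol/kg

[CO3²⁻] = 0.266 mmol/kg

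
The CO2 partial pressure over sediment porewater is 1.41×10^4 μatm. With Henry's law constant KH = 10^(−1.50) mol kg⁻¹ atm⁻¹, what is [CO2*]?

[CO2*] = 446 μmol/kg

KH = 10^(−1.50) = 3.162×10^-2 mol kg⁻¹ atm⁻¹
[CO2*] = KH · pCO2 = 3.162×10^-2 × 1.41×10^4×10^-6 atm = 4.46×10^-4 mol/kg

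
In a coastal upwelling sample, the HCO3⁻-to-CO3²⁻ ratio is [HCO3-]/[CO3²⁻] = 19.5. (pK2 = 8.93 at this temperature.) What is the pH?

pH = 7.64

From K2 = [H⁺][CO3²⁻]/[HCO3-]:  pH = pK2 − log₁₀([HCO3-]/[CO3²⁻])
log₁₀(19.5) = +1.290
pH = 8.93 − (+1.290) = 7.64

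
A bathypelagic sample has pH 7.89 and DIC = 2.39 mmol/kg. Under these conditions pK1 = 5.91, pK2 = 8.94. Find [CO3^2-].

[CO3²⁻] = 0.194 mmol/kg

α₂ = 1 / (1 + [H⁺]/K2 + [H⁺]²/(K1K2)) = 1 / (1 + 10^+1.05 + 10^-0.93)
   = 1 / (1 + 11.220 + 0.11749) = 1/12.338 = 0.08105
[CO3²⁻] = α₂ × DIC = 0.08105 × 2.39 = 0.194 mmol/kg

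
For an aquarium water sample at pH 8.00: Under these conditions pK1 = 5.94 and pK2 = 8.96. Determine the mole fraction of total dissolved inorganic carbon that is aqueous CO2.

α₀ = 1 / (1 + K1/[H⁺] + K1K2/[H⁺]²) = 1 / (1 + 10^+2.06 + 10^+1.10)
   = 1 / (1 + 114.82 + 12.589) = 1/128.40 = 0.007788

α₀ = 0.00779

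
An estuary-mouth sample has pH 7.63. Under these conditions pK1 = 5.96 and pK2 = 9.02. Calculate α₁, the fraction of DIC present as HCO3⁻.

α₁ = 0.942

α₁ = 1 / (1 + [H⁺]/K1 + K2/[H⁺]) = 1 / (1 + 10^-1.67 + 10^-1.39)
   = 1 / (1 + 0.021380 + 0.040738) = 1/1.0621 = 0.9415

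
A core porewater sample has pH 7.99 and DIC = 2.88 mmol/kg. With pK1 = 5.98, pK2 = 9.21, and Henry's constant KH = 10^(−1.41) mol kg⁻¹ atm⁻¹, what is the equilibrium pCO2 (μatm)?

pCO2 = 676 μatm

α₀ = 1 / (1 + K1/[H⁺] + K1K2/[H⁺]²) = 1 / (1 + 10^+2.01 + 10^+0.79)
   = 1 / (1 + 102.33 + 6.1660) = 1/109.50 = 0.009133
[CO2*] = α₀ × DIC = 0.009133 × 2.88 = 0.02630 mmol/kg
pCO2 = [CO2*]/KH = 2.630×10^-5 / 3.890×10^-2 = 676 μatm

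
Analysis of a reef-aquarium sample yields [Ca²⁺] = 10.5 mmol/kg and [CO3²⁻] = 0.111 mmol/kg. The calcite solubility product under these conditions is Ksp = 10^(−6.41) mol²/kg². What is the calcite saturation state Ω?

Ksp = 10^(−6.41) = 3.890×10^-7
Ω = [Ca²⁺][CO3²⁻]/Ksp = (10.5×10^-3)(0.111×10^-3) / 3.890×10^-7 = 3.00

Ω = 3.00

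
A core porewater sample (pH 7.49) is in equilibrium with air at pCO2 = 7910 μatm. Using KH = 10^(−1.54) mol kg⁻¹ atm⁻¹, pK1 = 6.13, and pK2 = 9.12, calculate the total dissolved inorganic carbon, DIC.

DIC = 5.58 mmol/kg

[CO2*] = KH · pCO2 = 10^(−1.54) × 7910×10^-6 = 2.281×10^-4 mol/kg
α₀ = 1/(1 + K1/[H⁺] + K1K2/[H⁺]²) = 1/(1 + 10^+1.36 + 10^-0.27) = 0.04091
DIC = [CO2*]/α₀ = 2.281×10^-4 / 0.04091 = 5.58 mmol/kg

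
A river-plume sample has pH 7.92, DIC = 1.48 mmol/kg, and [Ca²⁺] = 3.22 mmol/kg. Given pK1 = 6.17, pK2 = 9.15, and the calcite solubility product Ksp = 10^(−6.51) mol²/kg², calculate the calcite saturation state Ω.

Ω = 0.843

α₂ = 1 / (1 + [H⁺]/K2 + [H⁺]²/(K1K2)) = 1 / (1 + 10^+1.23 + 10^-0.52)
   = 1 / (1 + 16.982 + 0.30200) = 1/18.284 = 0.05469
[CO3²⁻] = α₂ × DIC = 0.05469 × 1.48 = 0.08094 mmol/kg
Ksp = 10^(−6.51) = 3.090×10^-7
Ω = [Ca²⁺][CO3²⁻]/Ksp = (3.22×10^-3)(8.094×10^-5) / 3.090×10^-7 = 0.843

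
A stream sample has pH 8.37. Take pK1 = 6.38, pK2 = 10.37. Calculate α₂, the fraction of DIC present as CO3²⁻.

α₂ = 0.00980

α₂ = 1 / (1 + [H⁺]/K2 + [H⁺]²/(K1K2)) = 1 / (1 + 10^+2.00 + 10^+0.01)
   = 1 / (1 + 100.00 + 1.0233) = 1/102.02 = 0.009802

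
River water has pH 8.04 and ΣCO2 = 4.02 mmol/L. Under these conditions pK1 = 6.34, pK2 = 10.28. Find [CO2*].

[CO2*] = 0.0782 mmol/L

α₀ = 1 / (1 + K1/[H⁺] + K1K2/[H⁺]²) = 1 / (1 + 10^+1.70 + 10^-0.54)
   = 1 / (1 + 50.119 + 0.28840) = 1/51.407 = 0.01945
[CO2*] = α₀ × DIC = 0.01945 × 4.02 = 0.0782 mmol/L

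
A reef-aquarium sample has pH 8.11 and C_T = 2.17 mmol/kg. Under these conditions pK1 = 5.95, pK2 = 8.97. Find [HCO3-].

α₁ = 1 / (1 + [H⁺]/K1 + K2/[H⁺]) = 1 / (1 + 10^-2.16 + 10^-0.86)
   = 1 / (1 + 0.0069183 + 0.13804) = 1/1.1450 = 0.8734
[HCO3⁻] = α₁ × DIC = 0.8734 × 2.17 = 1.90 mmol/kg

[HCO3⁻] = 1.90 mmol/kg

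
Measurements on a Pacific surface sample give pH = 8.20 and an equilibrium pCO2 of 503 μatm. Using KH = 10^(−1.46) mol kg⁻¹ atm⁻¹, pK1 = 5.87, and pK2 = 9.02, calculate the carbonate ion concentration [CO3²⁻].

[CO2*] = KH · pCO2 = 10^(−1.46) × 503×10^-6 = 1.744×10^-5 mol/kg
α₀ = 1/(1 + K1/[H⁺] + K1K2/[H⁺]²) = 1/(1 + 10^+2.33 + 10^+1.51) = 0.004046
DIC = [CO2*]/α₀ = 1.744×10^-5 / 0.004046 = 4.311 mmol/kg
[CO3²⁻] = α₂·DIC; α₂ = 0.1309, so [CO3²⁻] = 0.1309 × 4.311 = 0.564 mmol/kg

[CO3²⁻] = 0.564 mmol/kg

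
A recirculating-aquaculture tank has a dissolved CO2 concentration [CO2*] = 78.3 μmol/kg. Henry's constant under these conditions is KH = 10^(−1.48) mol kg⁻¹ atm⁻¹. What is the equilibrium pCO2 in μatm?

KH = 10^(−1.48) = 3.311×10^-2 mol kg⁻¹ atm⁻¹
pCO2 = [CO2*]/KH = 78.3×10^-6 / 3.311×10^-2 = 2.36×10^-3 atm = 2360 μatm

pCO2 = 2360 μatm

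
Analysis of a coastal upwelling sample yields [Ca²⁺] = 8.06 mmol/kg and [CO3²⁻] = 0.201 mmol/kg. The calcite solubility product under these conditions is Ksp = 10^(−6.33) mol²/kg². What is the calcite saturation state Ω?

Ksp = 10^(−6.33) = 4.677×10^-7
Ω = [Ca²⁺][CO3²⁻]/Ksp = (8.06×10^-3)(0.201×10^-3) / 4.677×10^-7 = 3.46

Ω = 3.46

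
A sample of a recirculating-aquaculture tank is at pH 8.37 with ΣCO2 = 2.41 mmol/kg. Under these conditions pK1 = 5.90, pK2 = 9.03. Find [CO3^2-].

α₂ = 1 / (1 + [H⁺]/K2 + [H⁺]²/(K1K2)) = 1 / (1 + 10^+0.66 + 10^-1.81)
   = 1 / (1 + 4.5709 + 0.015488) = 1/5.5864 = 0.1790
[CO3²⁻] = α₂ × DIC = 0.1790 × 2.41 = 0.431 mmol/kg

[CO3²⁻] = 0.431 mmol/kg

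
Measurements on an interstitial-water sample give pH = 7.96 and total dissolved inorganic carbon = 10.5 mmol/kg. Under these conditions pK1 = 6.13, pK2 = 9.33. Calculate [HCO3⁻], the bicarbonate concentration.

α₁ = 1 / (1 + [H⁺]/K1 + K2/[H⁺]) = 1 / (1 + 10^-1.83 + 10^-1.37)
   = 1 / (1 + 0.014791 + 0.042658) = 1/1.0574 = 0.9457
[HCO3⁻] = α₁ × DIC = 0.9457 × 10.5 = 9.93 mmol/kg

[HCO3⁻] = 9.93 mmol/kg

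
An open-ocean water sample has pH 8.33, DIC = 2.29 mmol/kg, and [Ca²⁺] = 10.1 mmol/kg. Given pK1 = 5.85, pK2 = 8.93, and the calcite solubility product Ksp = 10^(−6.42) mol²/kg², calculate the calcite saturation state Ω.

Ω = 12.2

α₂ = 1 / (1 + [H⁺]/K2 + [H⁺]²/(K1K2)) = 1 / (1 + 10^+0.60 + 10^-1.88)
   = 1 / (1 + 3.9811 + 0.013183) = 1/4.9943 = 0.2002
[CO3²⁻] = α₂ × DIC = 0.2002 × 2.29 = 0.4585 mmol/kg
Ksp = 10^(−6.42) = 3.802×10^-7
Ω = [Ca²⁺][CO3²⁻]/Ksp = (10.1×10^-3)(4.585×10^-4) / 3.802×10^-7 = 12.2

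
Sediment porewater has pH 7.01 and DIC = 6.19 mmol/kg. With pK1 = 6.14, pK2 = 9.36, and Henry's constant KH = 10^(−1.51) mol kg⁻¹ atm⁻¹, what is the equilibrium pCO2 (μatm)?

α₀ = 1 / (1 + K1/[H⁺] + K1K2/[H⁺]²) = 1 / (1 + 10^+0.87 + 10^-1.48)
   = 1 / (1 + 7.4131 + 0.033113) = 1/8.4462 = 0.1184
[CO2*] = α₀ × DIC = 0.1184 × 6.19 = 0.7329 mmol/kg
pCO2 = [CO2*]/KH = 7.329×10^-4 / 3.090×10^-2 = 2.37×10^4 μatm

pCO2 = 2.37×10^4 μatm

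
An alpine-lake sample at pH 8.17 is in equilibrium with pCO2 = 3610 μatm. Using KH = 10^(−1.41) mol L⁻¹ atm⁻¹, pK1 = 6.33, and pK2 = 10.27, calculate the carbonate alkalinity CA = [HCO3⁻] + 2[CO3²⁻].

[CO2*] = KH · pCO2 = 10^(−1.41) × 3610×10^-6 = 1.404×10^-4 mol/L
α₀ = 1/(1 + K1/[H⁺] + K1K2/[H⁺]²) = 1/(1 + 10^+1.84 + 10^-0.26) = 0.01414
DIC = [CO2*]/α₀ = 1.404×10^-4 / 0.01414 = 9.934 mmol/L
CA = (α₁ + 2α₂)·DIC = (0.9781 + 2×0.007769) × 9.934 = 9.87 mmol/L

CA = 9.87 mmol/L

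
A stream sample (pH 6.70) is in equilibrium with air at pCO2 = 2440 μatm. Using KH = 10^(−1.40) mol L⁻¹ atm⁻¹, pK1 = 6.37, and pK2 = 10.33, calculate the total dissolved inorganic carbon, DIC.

[CO2*] = KH · pCO2 = 10^(−1.40) × 2440×10^-6 = 9.714×10^-5 mol/L
α₀ = 1/(1 + K1/[H⁺] + K1K2/[H⁺]²) = 1/(1 + 10^+0.33 + 10^-3.30) = 0.3186
DIC = [CO2*]/α₀ = 9.714×10^-5 / 0.3186 = 0.305 mmol/L

DIC = 0.305 mmol/L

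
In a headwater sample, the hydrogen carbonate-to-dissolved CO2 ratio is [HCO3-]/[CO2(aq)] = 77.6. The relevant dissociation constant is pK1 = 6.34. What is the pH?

pH = 8.23

From K1 = [H⁺][HCO3-]/[CO2(aq)]:  pH = pK1 + log₁₀([HCO3-]/[CO2(aq)])
log₁₀(77.6) = +1.890
pH = 6.34 + (+1.890) = 8.23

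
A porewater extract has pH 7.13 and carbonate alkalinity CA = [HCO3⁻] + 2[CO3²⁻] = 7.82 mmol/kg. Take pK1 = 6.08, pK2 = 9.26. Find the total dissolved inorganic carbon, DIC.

DIC = 8.45 mmol/kg

CA = [HCO3⁻] + 2[CO3²⁻] = (α₁ + 2α₂)·DIC
At pH 7.13: [H⁺]/K1 = 10^-1.05 = 0.089125, K2/[H⁺] = 10^-2.13 = 0.0074131
α₁ = 1/(1 + 0.089125 + 0.0074131) = 1/1.0965 = 0.9120; α₂ = α₁·K2/[H⁺] = 0.006760
α₁ + 2α₂ = 0.9255
DIC = CA / (α₁ + 2α₂) = 7.82 / 0.9255 = 8.45 mmol/kg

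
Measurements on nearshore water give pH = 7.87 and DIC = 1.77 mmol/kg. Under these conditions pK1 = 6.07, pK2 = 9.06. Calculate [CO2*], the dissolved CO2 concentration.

[CO2*] = 0.0260 mmol/kg

α₀ = 1 / (1 + K1/[H⁺] + K1K2/[H⁺]²) = 1 / (1 + 10^+1.80 + 10^+0.61)
   = 1 / (1 + 63.096 + 4.0738) = 1/68.170 = 0.01467
[CO2*] = α₀ × DIC = 0.01467 × 1.77 = 0.0260 mmol/kg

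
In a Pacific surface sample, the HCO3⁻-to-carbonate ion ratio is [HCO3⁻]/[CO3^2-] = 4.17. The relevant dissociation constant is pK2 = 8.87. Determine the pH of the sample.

pH = 8.25

From K2 = [H⁺][CO3^2-]/[HCO3⁻]:  pH = pK2 − log₁₀([HCO3⁻]/[CO3^2-])
log₁₀(4.17) = +0.620
pH = 8.87 − (+0.620) = 8.25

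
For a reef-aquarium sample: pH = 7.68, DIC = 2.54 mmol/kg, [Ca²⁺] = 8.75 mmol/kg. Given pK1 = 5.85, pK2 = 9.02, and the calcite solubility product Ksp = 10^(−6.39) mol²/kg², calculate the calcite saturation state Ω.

α₂ = 1 / (1 + [H⁺]/K2 + [H⁺]²/(K1K2)) = 1 / (1 + 10^+1.34 + 10^-0.49)
   = 1 / (1 + 21.878 + 0.32359) = 1/23.201 = 0.04310
[CO3²⁻] = α₂ × DIC = 0.04310 × 2.54 = 0.1095 mmol/kg
Ksp = 10^(−6.39) = 4.074×10^-7
Ω = [Ca²⁺][CO3²⁻]/Ksp = (8.75×10^-3)(1.095×10^-4) / 4.074×10^-7 = 2.35

Ω = 2.35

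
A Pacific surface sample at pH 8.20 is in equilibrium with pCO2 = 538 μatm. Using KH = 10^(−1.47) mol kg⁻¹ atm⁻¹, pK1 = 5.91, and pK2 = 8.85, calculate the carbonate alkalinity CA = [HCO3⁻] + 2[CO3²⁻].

CA = 5.15 mmol/kg

[CO2*] = KH · pCO2 = 10^(−1.47) × 538×10^-6 = 1.823×10^-5 mol/kg
α₀ = 1/(1 + K1/[H⁺] + K1K2/[H⁺]²) = 1/(1 + 10^+2.29 + 10^+1.64) = 0.004173
DIC = [CO2*]/α₀ = 1.823×10^-5 / 0.004173 = 4.369 mmol/kg
CA = (α₁ + 2α₂)·DIC = (0.8137 + 2×0.1822) × 4.369 = 5.15 mmol/kg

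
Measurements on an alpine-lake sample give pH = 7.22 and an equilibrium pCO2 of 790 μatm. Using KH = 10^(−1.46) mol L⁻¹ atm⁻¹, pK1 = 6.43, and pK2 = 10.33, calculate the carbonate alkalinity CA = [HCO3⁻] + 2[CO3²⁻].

[CO2*] = KH · pCO2 = 10^(−1.46) × 790×10^-6 = 2.739×10^-5 mol/L
α₀ = 1/(1 + K1/[H⁺] + K1K2/[H⁺]²) = 1/(1 + 10^+0.79 + 10^-2.32) = 0.1395
DIC = [CO2*]/α₀ = 2.739×10^-5 / 0.1395 = 0.1964 mmol/L
CA = (α₁ + 2α₂)·DIC = (0.8599 + 2×0.0006675) × 0.1964 = 0.169 mmol/L

CA = 0.169 mmol/L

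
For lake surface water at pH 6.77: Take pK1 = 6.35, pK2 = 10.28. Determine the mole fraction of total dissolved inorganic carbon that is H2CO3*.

α₀ = 0.275

α₀ = 1 / (1 + K1/[H⁺] + K1K2/[H⁺]²) = 1 / (1 + 10^+0.42 + 10^-3.09)
   = 1 / (1 + 2.6303 + 0.00081283) = 1/3.6311 = 0.2754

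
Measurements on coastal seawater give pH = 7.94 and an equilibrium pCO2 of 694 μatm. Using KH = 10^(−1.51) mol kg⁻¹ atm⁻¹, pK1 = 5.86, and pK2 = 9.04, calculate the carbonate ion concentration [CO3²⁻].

[CO3²⁻] = 0.205 mmol/kg

[CO2*] = KH · pCO2 = 10^(−1.51) × 694×10^-6 = 2.145×10^-5 mol/kg
α₀ = 1/(1 + K1/[H⁺] + K1K2/[H⁺]²) = 1/(1 + 10^+2.08 + 10^+0.98) = 0.007647
DIC = [CO2*]/α₀ = 2.145×10^-5 / 0.007647 = 2.805 mmol/kg
[CO3²⁻] = α₂·DIC; α₂ = 0.07302, so [CO3²⁻] = 0.07302 × 2.805 = 0.205 mmol/kg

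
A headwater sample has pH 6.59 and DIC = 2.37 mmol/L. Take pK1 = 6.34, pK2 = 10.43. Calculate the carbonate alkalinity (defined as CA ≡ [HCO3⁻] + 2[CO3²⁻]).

CA = [HCO3⁻] + 2[CO3²⁻] = (α₁ + 2α₂)·DIC
At pH 6.59: [H⁺]/K1 = 10^-0.25 = 0.56234, K2/[H⁺] = 10^-3.84 = 0.00014454
α₁ = 1/(1 + 0.56234 + 0.00014454) = 1/1.5625 = 0.6400; α₂ = α₁·K2/[H⁺] = 9.251×10^-5
α₁ + 2α₂ = 0.6402
CA = 0.6402 × 2.37 = 1.52 mmol/L

CA = 1.52 mmol/L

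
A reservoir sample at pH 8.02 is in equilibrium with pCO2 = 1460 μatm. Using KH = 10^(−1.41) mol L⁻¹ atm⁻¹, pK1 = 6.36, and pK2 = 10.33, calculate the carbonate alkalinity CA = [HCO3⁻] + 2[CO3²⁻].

[CO2*] = KH · pCO2 = 10^(−1.41) × 1460×10^-6 = 5.680×10^-5 mol/L
α₀ = 1/(1 + K1/[H⁺] + K1K2/[H⁺]²) = 1/(1 + 10^+1.66 + 10^-0.65) = 0.02131
DIC = [CO2*]/α₀ = 5.680×10^-5 / 0.02131 = 2.666 mmol/L
CA = (α₁ + 2α₂)·DIC = (0.9739 + 2×0.004770) × 2.666 = 2.62 mmol/L

CA = 2.62 mmol/L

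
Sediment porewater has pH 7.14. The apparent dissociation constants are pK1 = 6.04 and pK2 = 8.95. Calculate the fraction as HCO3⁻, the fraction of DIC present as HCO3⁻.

α₁ = 0.913

α₁ = 1 / (1 + [H⁺]/K1 + K2/[H⁺]) = 1 / (1 + 10^-1.10 + 10^-1.81)
   = 1 / (1 + 0.079433 + 0.015488) = 1/1.0949 = 0.9133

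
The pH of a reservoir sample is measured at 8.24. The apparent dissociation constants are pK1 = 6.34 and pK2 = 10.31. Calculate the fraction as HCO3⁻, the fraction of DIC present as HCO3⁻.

α₁ = 1 / (1 + [H⁺]/K1 + K2/[H⁺]) = 1 / (1 + 10^-1.90 + 10^-2.07)
   = 1 / (1 + 0.012589 + 0.0085114) = 1/1.0211 = 0.9793

α₁ = 0.979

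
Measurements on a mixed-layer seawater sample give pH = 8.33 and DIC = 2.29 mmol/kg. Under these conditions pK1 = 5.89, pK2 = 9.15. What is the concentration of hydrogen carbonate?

α₁ = 1 / (1 + [H⁺]/K1 + K2/[H⁺]) = 1 / (1 + 10^-2.44 + 10^-0.82)
   = 1 / (1 + 0.0036308 + 0.15136) = 1/1.1550 = 0.8658
[HCO3⁻] = α₁ × DIC = 0.8658 × 2.29 = 1.98 mmol/kg

[HCO3⁻] = 1.98 mmol/kg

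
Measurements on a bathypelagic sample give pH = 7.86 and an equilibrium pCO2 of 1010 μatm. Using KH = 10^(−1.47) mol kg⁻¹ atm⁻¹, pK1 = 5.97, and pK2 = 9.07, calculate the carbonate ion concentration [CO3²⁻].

[CO3²⁻] = 0.164 mmol/kg

[CO2*] = KH · pCO2 = 10^(−1.47) × 1010×10^-6 = 3.422×10^-5 mol/kg
α₀ = 1/(1 + K1/[H⁺] + K1K2/[H⁺]²) = 1/(1 + 10^+1.89 + 10^+0.68) = 0.01199
DIC = [CO2*]/α₀ = 3.422×10^-5 / 0.01199 = 2.855 mmol/kg
[CO3²⁻] = α₂·DIC; α₂ = 0.05738, so [CO3²⁻] = 0.05738 × 2.855 = 0.164 mmol/kg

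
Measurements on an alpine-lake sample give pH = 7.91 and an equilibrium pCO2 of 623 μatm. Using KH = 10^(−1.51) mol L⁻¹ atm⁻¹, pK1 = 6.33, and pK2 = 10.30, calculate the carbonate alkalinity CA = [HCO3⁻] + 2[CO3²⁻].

CA = 0.738 mmol/L

[CO2*] = KH · pCO2 = 10^(−1.51) × 623×10^-6 = 1.925×10^-5 mol/L
α₀ = 1/(1 + K1/[H⁺] + K1K2/[H⁺]²) = 1/(1 + 10^+1.58 + 10^-0.81) = 0.02553
DIC = [CO2*]/α₀ = 1.925×10^-5 / 0.02553 = 0.7542 mmol/L
CA = (α₁ + 2α₂)·DIC = (0.9705 + 2×0.003954) × 0.7542 = 0.738 mmol/L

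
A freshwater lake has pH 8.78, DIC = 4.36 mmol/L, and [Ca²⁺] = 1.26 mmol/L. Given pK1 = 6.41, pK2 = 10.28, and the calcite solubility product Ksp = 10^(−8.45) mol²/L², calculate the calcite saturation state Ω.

Ω = 47.3

α₂ = 1 / (1 + [H⁺]/K2 + [H⁺]²/(K1K2)) = 1 / (1 + 10^+1.50 + 10^-0.87)
   = 1 / (1 + 31.623 + 0.13490) = 1/32.758 = 0.03053
[CO3²⁻] = α₂ × DIC = 0.03053 × 4.36 = 0.1331 mmol/L
Ksp = 10^(−8.45) = 3.548×10^-9
Ω = [Ca²⁺][CO3²⁻]/Ksp = (1.26×10^-3)(1.331×10^-4) / 3.548×10^-9 = 47.3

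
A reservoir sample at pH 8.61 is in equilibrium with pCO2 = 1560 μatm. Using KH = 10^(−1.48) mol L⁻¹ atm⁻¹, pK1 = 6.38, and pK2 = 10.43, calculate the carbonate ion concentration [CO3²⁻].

[CO3²⁻] = 0.133 mmol/L

[CO2*] = KH · pCO2 = 10^(−1.48) × 1560×10^-6 = 5.166×10^-5 mol/L
α₀ = 1/(1 + K1/[H⁺] + K1K2/[H⁺]²) = 1/(1 + 10^+2.23 + 10^+0.41) = 0.005767
DIC = [CO2*]/α₀ = 5.166×10^-5 / 0.005767 = 8.957 mmol/L
[CO3²⁻] = α₂·DIC; α₂ = 0.01482, so [CO3²⁻] = 0.01482 × 8.957 = 0.133 mmol/L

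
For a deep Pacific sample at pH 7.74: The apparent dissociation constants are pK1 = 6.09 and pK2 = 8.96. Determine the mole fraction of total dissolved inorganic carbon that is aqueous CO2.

α₀ = 1 / (1 + K1/[H⁺] + K1K2/[H⁺]²) = 1 / (1 + 10^+1.65 + 10^+0.43)
   = 1 / (1 + 44.668 + 2.6915) = 1/48.360 = 0.02068

α₀ = 0.0207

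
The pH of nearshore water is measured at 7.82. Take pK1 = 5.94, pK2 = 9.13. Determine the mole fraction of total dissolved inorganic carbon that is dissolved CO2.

α₀ = 1 / (1 + K1/[H⁺] + K1K2/[H⁺]²) = 1 / (1 + 10^+1.88 + 10^+0.57)
   = 1 / (1 + 75.858 + 3.7154) = 1/80.573 = 0.01241

α₀ = 0.0124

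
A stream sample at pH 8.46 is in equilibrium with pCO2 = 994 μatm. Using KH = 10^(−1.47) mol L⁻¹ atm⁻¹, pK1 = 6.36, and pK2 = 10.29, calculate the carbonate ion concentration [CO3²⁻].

[CO3²⁻] = 0.0627 mmol/L

[CO2*] = KH · pCO2 = 10^(−1.47) × 994×10^-6 = 3.368×10^-5 mol/L
α₀ = 1/(1 + K1/[H⁺] + K1K2/[H⁺]²) = 1/(1 + 10^+2.10 + 10^+0.27) = 0.007767
DIC = [CO2*]/α₀ = 3.368×10^-5 / 0.007767 = 4.337 mmol/L
[CO3²⁻] = α₂·DIC; α₂ = 0.01446, so [CO3²⁻] = 0.01446 × 4.337 = 0.0627 mmol/L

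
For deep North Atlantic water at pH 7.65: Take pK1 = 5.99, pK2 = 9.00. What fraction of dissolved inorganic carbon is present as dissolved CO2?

α₀ = 1 / (1 + K1/[H⁺] + K1K2/[H⁺]²) = 1 / (1 + 10^+1.66 + 10^+0.31)
   = 1 / (1 + 45.709 + 2.0417) = 1/48.751 = 0.02051

α₀ = 0.0205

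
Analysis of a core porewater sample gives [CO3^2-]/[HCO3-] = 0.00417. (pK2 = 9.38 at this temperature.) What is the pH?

pH = 7.00

From K2 = [H⁺][CO3^2-]/[HCO3-]:  pH = pK2 + log₁₀([CO3^2-]/[HCO3-])
log₁₀(0.00417) = -2.380
pH = 9.38 + (-2.380) = 7.00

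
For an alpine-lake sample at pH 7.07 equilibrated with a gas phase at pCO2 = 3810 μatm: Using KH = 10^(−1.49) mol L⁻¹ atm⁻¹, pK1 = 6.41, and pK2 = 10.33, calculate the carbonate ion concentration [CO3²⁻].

[CO3²⁻] = 0.310 μmol/L

[CO2*] = KH · pCO2 = 10^(−1.49) × 3810×10^-6 = 1.233×10^-4 mol/L
α₀ = 1/(1 + K1/[H⁺] + K1K2/[H⁺]²) = 1/(1 + 10^+0.66 + 10^-2.60) = 0.1794
DIC = [CO2*]/α₀ = 1.233×10^-4 / 0.1794 = 0.6871 mmol/L
[CO3²⁻] = α₂·DIC; α₂ = 0.0004507, so [CO3²⁻] = 0.0004507 × 0.6871 = 0.000310 mmol/L = 0.310 μmol/L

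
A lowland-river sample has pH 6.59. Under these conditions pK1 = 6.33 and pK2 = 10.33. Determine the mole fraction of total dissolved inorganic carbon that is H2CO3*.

α₀ = 1 / (1 + K1/[H⁺] + K1K2/[H⁺]²) = 1 / (1 + 10^+0.26 + 10^-3.48)
   = 1 / (1 + 1.8197 + 0.00033113) = 1/2.8200 = 0.3546

α₀ = 0.355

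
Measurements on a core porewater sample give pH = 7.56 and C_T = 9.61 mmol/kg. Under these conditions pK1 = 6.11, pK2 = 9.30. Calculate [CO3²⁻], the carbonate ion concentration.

[CO3²⁻] = 0.166 mmol/kg

α₂ = 1 / (1 + [H⁺]/K2 + [H⁺]²/(K1K2)) = 1 / (1 + 10^+1.74 + 10^+0.29)
   = 1 / (1 + 54.954 + 1.9498) = 1/57.904 = 0.01727
[CO3²⁻] = α₂ × DIC = 0.01727 × 9.61 = 0.166 mmol/kg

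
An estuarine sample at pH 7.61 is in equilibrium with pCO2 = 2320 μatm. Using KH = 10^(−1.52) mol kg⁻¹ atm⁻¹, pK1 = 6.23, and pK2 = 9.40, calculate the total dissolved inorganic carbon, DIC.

DIC = 1.78 mmol/kg

[CO2*] = KH · pCO2 = 10^(−1.52) × 2320×10^-6 = 7.006×10^-5 mol/kg
α₀ = 1/(1 + K1/[H⁺] + K1K2/[H⁺]²) = 1/(1 + 10^+1.38 + 10^-0.41) = 0.03941
DIC = [CO2*]/α₀ = 7.006×10^-5 / 0.03941 = 1.78 mmol/kg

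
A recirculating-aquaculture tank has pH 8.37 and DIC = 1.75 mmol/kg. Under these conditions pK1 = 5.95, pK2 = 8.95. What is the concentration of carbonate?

[CO3²⁻] = 0.363 mmol/kg

α₂ = 1 / (1 + [H⁺]/K2 + [H⁺]²/(K1K2)) = 1 / (1 + 10^+0.58 + 10^-1.84)
   = 1 / (1 + 3.8019 + 0.014454) = 1/4.8163 = 0.2076
[CO3²⁻] = α₂ × DIC = 0.2076 × 1.75 = 0.363 mmol/kg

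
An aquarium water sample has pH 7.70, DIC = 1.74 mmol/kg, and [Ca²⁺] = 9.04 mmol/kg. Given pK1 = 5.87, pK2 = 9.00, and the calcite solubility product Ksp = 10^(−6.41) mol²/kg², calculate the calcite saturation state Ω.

Ω = 1.90

α₂ = 1 / (1 + [H⁺]/K2 + [H⁺]²/(K1K2)) = 1 / (1 + 10^+1.30 + 10^-0.53)
   = 1 / (1 + 19.953 + 0.29512) = 1/21.248 = 0.04706
[CO3²⁻] = α₂ × DIC = 0.04706 × 1.74 = 0.08189 mmol/kg
Ksp = 10^(−6.41) = 3.890×10^-7
Ω = [Ca²⁺][CO3²⁻]/Ksp = (9.04×10^-3)(8.189×10^-5) / 3.890×10^-7 = 1.90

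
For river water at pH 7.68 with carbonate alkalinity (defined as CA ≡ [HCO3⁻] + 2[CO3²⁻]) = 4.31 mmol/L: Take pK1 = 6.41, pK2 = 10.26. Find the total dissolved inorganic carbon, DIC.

CA = [HCO3⁻] + 2[CO3²⁻] = (α₁ + 2α₂)·DIC
At pH 7.68: [H⁺]/K1 = 10^-1.27 = 0.053703, K2/[H⁺] = 10^-2.58 = 0.0026303
α₁ = 1/(1 + 0.053703 + 0.0026303) = 1/1.0563 = 0.9467; α₂ = α₁·K2/[H⁺] = 0.002490
α₁ + 2α₂ = 0.9517
DIC = CA / (α₁ + 2α₂) = 4.31 / 0.9517 = 4.53 mmol/L

DIC = 4.53 mmol/L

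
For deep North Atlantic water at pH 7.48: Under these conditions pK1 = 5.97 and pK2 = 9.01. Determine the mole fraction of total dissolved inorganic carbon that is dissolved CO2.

α₀ = 1 / (1 + K1/[H⁺] + K1K2/[H⁺]²) = 1 / (1 + 10^+1.51 + 10^-0.02)
   = 1 / (1 + 32.359 + 0.95499) = 1/34.314 = 0.02914

α₀ = 0.0291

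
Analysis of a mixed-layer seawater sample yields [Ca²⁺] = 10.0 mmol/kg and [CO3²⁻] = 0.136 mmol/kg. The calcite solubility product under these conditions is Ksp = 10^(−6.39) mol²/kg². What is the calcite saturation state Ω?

Ω = 3.34

Ksp = 10^(−6.39) = 4.074×10^-7
Ω = [Ca²⁺][CO3²⁻]/Ksp = (10.0×10^-3)(0.136×10^-3) / 4.074×10^-7 = 3.34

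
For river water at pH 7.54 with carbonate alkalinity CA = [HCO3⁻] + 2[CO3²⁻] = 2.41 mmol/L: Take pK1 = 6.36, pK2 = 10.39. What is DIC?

CA = [HCO3⁻] + 2[CO3²⁻] = (α₁ + 2α₂)·DIC
At pH 7.54: [H⁺]/K1 = 10^-1.18 = 0.066069, K2/[H⁺] = 10^-2.85 = 0.0014125
α₁ = 1/(1 + 0.066069 + 0.0014125) = 1/1.0675 = 0.9368; α₂ = α₁·K2/[H⁺] = 0.001323
α₁ + 2α₂ = 0.9394
DIC = CA / (α₁ + 2α₂) = 2.41 / 0.9394 = 2.57 mmol/L

DIC = 2.57 mmol/L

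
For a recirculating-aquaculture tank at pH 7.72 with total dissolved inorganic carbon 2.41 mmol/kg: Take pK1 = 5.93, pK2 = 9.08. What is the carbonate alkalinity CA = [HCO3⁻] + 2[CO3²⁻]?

CA = 2.47 mmol/kg

CA = [HCO3⁻] + 2[CO3²⁻] = (α₁ + 2α₂)·DIC
At pH 7.72: [H⁺]/K1 = 10^-1.79 = 0.016218, K2/[H⁺] = 10^-1.36 = 0.043652
α₁ = 1/(1 + 0.016218 + 0.043652) = 1/1.0599 = 0.9435; α₂ = α₁·K2/[H⁺] = 0.04119
α₁ + 2α₂ = 1.0259
CA = 1.0259 × 2.41 = 2.47 mmol/kg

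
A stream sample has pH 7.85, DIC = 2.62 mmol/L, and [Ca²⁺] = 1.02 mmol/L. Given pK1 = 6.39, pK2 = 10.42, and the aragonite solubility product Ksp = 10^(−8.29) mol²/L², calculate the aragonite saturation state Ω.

α₂ = 1 / (1 + [H⁺]/K2 + [H⁺]²/(K1K2)) = 1 / (1 + 10^+2.57 + 10^+1.11)
   = 1 / (1 + 371.54 + 12.882) = 1/385.42 = 0.002595
[CO3²⁻] = α₂ × DIC = 0.002595 × 2.62 = 0.006798 mmol/L = 6.798 μmol/L
Ksp = 10^(−8.29) = 5.129×10^-9
Ω = [Ca²⁺][CO3²⁻]/Ksp = (1.02×10^-3)(6.798×10^-6) / 5.129×10^-9 = 1.35

Ω = 1.35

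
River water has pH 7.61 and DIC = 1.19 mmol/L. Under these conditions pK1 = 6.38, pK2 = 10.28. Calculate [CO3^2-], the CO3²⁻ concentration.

α₂ = 1 / (1 + [H⁺]/K2 + [H⁺]²/(K1K2)) = 1 / (1 + 10^+2.67 + 10^+1.44)
   = 1 / (1 + 467.74 + 27.542) = 1/496.28 = 0.002015
[CO3²⁻] = α₂ × DIC = 0.002015 × 1.19 = 0.00240 mmol/L = 2.40 μmol/L

[CO3²⁻] = 2.40 μmol/L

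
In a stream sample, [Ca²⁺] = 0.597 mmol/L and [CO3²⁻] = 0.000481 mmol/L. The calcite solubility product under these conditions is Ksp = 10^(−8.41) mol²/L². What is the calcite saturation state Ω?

Ksp = 10^(−8.41) = 3.890×10^-9
Ω = [Ca²⁺][CO3²⁻]/Ksp = (0.597×10^-3)(0.000481×10^-3) / 3.890×10^-9 = 0.0738

Ω = 0.0738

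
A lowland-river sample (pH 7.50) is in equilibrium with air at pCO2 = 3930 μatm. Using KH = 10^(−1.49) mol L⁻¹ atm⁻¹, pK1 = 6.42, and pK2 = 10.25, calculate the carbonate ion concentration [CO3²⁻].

[CO3²⁻] = 2.72 μmol/L

[CO2*] = KH · pCO2 = 10^(−1.49) × 3930×10^-6 = 1.272×10^-4 mol/L
α₀ = 1/(1 + K1/[H⁺] + K1K2/[H⁺]²) = 1/(1 + 10^+1.08 + 10^-1.67) = 0.07666
DIC = [CO2*]/α₀ = 1.272×10^-4 / 0.07666 = 1.659 mmol/L
[CO3²⁻] = α₂·DIC; α₂ = 0.001639, so [CO3²⁻] = 0.001639 × 1.659 = 0.00272 mmol/L = 2.72 μmol/L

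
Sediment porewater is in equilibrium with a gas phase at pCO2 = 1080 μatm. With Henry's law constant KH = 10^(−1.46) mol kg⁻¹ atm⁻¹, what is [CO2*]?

[CO2*] = 37.4 μmol/kg

KH = 10^(−1.46) = 3.467×10^-2 mol kg⁻¹ atm⁻¹
[CO2*] = KH · pCO2 = 3.467×10^-2 × 1080×10^-6 atm = 3.74×10^-5 mol/kg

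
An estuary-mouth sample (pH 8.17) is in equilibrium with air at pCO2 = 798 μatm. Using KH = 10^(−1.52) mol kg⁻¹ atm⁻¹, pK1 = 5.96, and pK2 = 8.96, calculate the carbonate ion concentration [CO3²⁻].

[CO2*] = KH · pCO2 = 10^(−1.52) × 798×10^-6 = 2.410×10^-5 mol/kg
α₀ = 1/(1 + K1/[H⁺] + K1K2/[H⁺]²) = 1/(1 + 10^+2.21 + 10^+1.42) = 0.005277
DIC = [CO2*]/α₀ = 2.410×10^-5 / 0.005277 = 4.566 mmol/kg
[CO3²⁻] = α₂·DIC; α₂ = 0.1388, so [CO3²⁻] = 0.1388 × 4.566 = 0.634 mmol/kg

[CO3²⁻] = 0.634 mmol/kg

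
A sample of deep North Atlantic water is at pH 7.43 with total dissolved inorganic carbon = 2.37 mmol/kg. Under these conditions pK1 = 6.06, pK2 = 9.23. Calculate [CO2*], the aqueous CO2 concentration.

[CO2*] = 0.0955 mmol/kg

α₀ = 1 / (1 + K1/[H⁺] + K1K2/[H⁺]²) = 1 / (1 + 10^+1.37 + 10^-0.43)
   = 1 / (1 + 23.442 + 0.37154) = 1/24.814 = 0.04030
[CO2*] = α₀ × DIC = 0.04030 × 2.37 = 0.0955 mmol/kg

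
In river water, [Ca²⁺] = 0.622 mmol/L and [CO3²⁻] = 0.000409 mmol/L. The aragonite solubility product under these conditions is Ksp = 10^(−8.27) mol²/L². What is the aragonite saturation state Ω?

Ksp = 10^(−8.27) = 5.370×10^-9
Ω = [Ca²⁺][CO3²⁻]/Ksp = (0.622×10^-3)(0.000409×10^-3) / 5.370×10^-9 = 0.0474

Ω = 0.0474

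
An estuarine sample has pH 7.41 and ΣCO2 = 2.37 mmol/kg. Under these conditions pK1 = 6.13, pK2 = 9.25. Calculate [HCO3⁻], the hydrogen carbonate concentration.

α₁ = 1 / (1 + [H⁺]/K1 + K2/[H⁺]) = 1 / (1 + 10^-1.28 + 10^-1.84)
   = 1 / (1 + 0.052481 + 0.014454) = 1/1.0669 = 0.9373
[HCO3⁻] = α₁ × DIC = 0.9373 × 2.37 = 2.22 mmol/kg

[HCO3⁻] = 2.22 mmol/kg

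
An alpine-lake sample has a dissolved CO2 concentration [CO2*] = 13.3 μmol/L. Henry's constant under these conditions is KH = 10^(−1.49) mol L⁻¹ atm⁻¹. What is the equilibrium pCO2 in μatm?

pCO2 = 411 μatm

KH = 10^(−1.49) = 3.236×10^-2 mol L⁻¹ atm⁻¹
pCO2 = [CO2*]/KH = 13.3×10^-6 / 3.236×10^-2 = 4.11×10^-4 atm = 411 μatm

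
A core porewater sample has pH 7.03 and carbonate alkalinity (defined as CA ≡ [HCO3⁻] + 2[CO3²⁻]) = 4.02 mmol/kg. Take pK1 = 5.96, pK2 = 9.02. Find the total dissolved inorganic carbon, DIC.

DIC = 4.31 mmol/kg

CA = [HCO3⁻] + 2[CO3²⁻] = (α₁ + 2α₂)·DIC
At pH 7.03: [H⁺]/K1 = 10^-1.07 = 0.085114, K2/[H⁺] = 10^-1.99 = 0.010233
α₁ = 1/(1 + 0.085114 + 0.010233) = 1/1.0953 = 0.9130; α₂ = α₁·K2/[H⁺] = 0.009342
α₁ + 2α₂ = 0.9316
DIC = CA / (α₁ + 2α₂) = 4.02 / 0.9316 = 4.31 mmol/kg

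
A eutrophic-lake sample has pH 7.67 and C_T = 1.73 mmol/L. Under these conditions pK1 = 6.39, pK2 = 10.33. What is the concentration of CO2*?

[CO2*] = 0.0861 mmol/L

α₀ = 1 / (1 + K1/[H⁺] + K1K2/[H⁺]²) = 1 / (1 + 10^+1.28 + 10^-1.38)
   = 1 / (1 + 19.055 + 0.041687) = 1/20.096 = 0.04976
[CO2*] = α₀ × DIC = 0.04976 × 1.73 = 0.0861 mmol/L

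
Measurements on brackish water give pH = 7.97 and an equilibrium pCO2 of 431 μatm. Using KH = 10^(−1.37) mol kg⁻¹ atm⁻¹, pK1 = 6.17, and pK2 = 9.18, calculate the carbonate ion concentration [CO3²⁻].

[CO2*] = KH · pCO2 = 10^(−1.37) × 431×10^-6 = 1.839×10^-5 mol/kg
α₀ = 1/(1 + K1/[H⁺] + K1K2/[H⁺]²) = 1/(1 + 10^+1.80 + 10^+0.59) = 0.01471
DIC = [CO2*]/α₀ = 1.839×10^-5 / 0.01471 = 1.250 mmol/kg
[CO3²⁻] = α₂·DIC; α₂ = 0.05722, so [CO3²⁻] = 0.05722 × 1.250 = 0.0715 mmol/kg

[CO3²⁻] = 0.0715 mmol/kg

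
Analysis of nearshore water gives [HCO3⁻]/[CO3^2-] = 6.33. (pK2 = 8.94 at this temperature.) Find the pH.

pH = 8.14

From K2 = [H⁺][CO3^2-]/[HCO3⁻]:  pH = pK2 − log₁₀([HCO3⁻]/[CO3^2-])
log₁₀(6.33) = +0.801
pH = 8.94 − (+0.801) = 8.14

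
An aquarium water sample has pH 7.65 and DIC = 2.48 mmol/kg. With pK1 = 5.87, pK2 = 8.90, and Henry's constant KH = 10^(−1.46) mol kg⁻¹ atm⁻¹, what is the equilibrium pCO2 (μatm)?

pCO2 = 1110 μatm

α₀ = 1 / (1 + K1/[H⁺] + K1K2/[H⁺]²) = 1 / (1 + 10^+1.78 + 10^+0.53)
   = 1 / (1 + 60.256 + 3.3884) = 1/64.644 = 0.01547
[CO2*] = α₀ × DIC = 0.01547 × 2.48 = 0.03836 mmol/kg
pCO2 = [CO2*]/KH = 3.836×10^-5 / 3.467×10^-2 = 1110 μatm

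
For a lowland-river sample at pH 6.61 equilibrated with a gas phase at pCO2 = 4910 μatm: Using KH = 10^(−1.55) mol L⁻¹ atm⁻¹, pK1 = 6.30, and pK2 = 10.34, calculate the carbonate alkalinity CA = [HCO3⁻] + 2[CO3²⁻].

CA = 0.283 mmol/L

[CO2*] = KH · pCO2 = 10^(−1.55) × 4910×10^-6 = 1.384×10^-4 mol/L
α₀ = 1/(1 + K1/[H⁺] + K1K2/[H⁺]²) = 1/(1 + 10^+0.31 + 10^-3.42) = 0.3287
DIC = [CO2*]/α₀ = 1.384×10^-4 / 0.3287 = 0.4210 mmol/L
CA = (α₁ + 2α₂)·DIC = (0.6712 + 2×0.0001250) × 0.4210 = 0.283 mmol/L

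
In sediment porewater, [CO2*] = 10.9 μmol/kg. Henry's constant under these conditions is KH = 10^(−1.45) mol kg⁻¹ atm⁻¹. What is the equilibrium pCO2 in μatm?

pCO2 = 307 μatm

KH = 10^(−1.45) = 3.548×10^-2 mol kg⁻¹ atm⁻¹
pCO2 = [CO2*]/KH = 10.9×10^-6 / 3.548×10^-2 = 3.07×10^-4 atm = 307 μatm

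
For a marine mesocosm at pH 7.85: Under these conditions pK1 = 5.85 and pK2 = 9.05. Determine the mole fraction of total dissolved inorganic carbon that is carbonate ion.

α₂ = 1 / (1 + [H⁺]/K2 + [H⁺]²/(K1K2)) = 1 / (1 + 10^+1.20 + 10^-0.80)
   = 1 / (1 + 15.849 + 0.15849) = 1/17.007 = 0.05880

α₂ = 0.0588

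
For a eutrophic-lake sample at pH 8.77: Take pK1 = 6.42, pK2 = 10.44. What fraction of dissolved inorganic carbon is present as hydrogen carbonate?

α₁ = 1 / (1 + [H⁺]/K1 + K2/[H⁺]) = 1 / (1 + 10^-2.35 + 10^-1.67)
   = 1 / (1 + 0.0044668 + 0.021380) = 1/1.0258 = 0.9748

α₁ = 0.975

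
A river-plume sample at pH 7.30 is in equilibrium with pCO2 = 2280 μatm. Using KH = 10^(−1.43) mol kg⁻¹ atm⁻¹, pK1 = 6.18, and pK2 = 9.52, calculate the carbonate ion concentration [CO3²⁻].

[CO2*] = KH · pCO2 = 10^(−1.43) × 2280×10^-6 = 8.471×10^-5 mol/kg
α₀ = 1/(1 + K1/[H⁺] + K1K2/[H⁺]²) = 1/(1 + 10^+1.12 + 10^-1.10) = 0.07012
DIC = [CO2*]/α₀ = 8.471×10^-5 / 0.07012 = 1.208 mmol/kg
[CO3²⁻] = α₂·DIC; α₂ = 0.005570, so [CO3²⁻] = 0.005570 × 1.208 = 0.00673 mmol/kg = 6.73 μmol/kg

[CO3²⁻] = 6.73 μmol/kg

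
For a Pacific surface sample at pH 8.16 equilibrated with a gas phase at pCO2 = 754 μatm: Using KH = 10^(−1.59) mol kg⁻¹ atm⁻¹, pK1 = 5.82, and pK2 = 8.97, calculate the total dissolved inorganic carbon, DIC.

[CO2*] = KH · pCO2 = 10^(−1.59) × 754×10^-6 = 1.938×10^-5 mol/kg
α₀ = 1/(1 + K1/[H⁺] + K1K2/[H⁺]²) = 1/(1 + 10^+2.34 + 10^+1.53) = 0.003942
DIC = [CO2*]/α₀ = 1.938×10^-5 / 0.003942 = 4.92 mmol/kg

DIC = 4.92 mmol/kg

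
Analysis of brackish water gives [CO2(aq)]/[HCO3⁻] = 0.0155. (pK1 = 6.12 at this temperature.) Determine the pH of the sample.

pH = 7.93

From K1 = [H⁺][HCO3⁻]/[CO2(aq)]:  pH = pK1 − log₁₀([CO2(aq)]/[HCO3⁻])
log₁₀(0.0155) = -1.810
pH = 6.12 − (-1.810) = 7.93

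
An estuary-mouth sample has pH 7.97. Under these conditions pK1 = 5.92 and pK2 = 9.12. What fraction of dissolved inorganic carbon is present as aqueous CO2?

α₀ = 0.00825

α₀ = 1 / (1 + K1/[H⁺] + K1K2/[H⁺]²) = 1 / (1 + 10^+2.05 + 10^+0.90)
   = 1 / (1 + 112.20 + 7.9433) = 1/121.15 = 0.008255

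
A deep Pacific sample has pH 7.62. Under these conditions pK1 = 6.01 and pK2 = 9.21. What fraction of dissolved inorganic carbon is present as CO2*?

α₀ = 1 / (1 + K1/[H⁺] + K1K2/[H⁺]²) = 1 / (1 + 10^+1.61 + 10^+0.02)
   = 1 / (1 + 40.738 + 1.0471) = 1/42.785 = 0.02337

α₀ = 0.0234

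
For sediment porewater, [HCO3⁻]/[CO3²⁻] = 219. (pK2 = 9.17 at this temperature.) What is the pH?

pH = 6.83

From K2 = [H⁺][CO3²⁻]/[HCO3⁻]:  pH = pK2 − log₁₀([HCO3⁻]/[CO3²⁻])
log₁₀(219) = +2.340
pH = 9.17 − (+2.340) = 6.83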